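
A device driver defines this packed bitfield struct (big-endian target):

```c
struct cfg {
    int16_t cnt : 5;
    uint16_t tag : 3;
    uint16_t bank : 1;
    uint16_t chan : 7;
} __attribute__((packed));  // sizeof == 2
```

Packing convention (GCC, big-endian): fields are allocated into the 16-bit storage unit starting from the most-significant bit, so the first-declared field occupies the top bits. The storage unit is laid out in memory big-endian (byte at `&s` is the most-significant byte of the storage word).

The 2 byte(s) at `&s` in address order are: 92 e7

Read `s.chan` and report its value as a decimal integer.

[0]=0x92 [1]=0xe7 (big-endian) → word 0x92e7
cnt [11+:5] = (word>>11) & 0x1f = 18
tag [8+:3] = (word>>8) & 0x7 = 2
bank [7+:1] = (word>>7) & 0x1 = 1
chan [0+:7] = (word>>0) & 0x7f = 103  ←

103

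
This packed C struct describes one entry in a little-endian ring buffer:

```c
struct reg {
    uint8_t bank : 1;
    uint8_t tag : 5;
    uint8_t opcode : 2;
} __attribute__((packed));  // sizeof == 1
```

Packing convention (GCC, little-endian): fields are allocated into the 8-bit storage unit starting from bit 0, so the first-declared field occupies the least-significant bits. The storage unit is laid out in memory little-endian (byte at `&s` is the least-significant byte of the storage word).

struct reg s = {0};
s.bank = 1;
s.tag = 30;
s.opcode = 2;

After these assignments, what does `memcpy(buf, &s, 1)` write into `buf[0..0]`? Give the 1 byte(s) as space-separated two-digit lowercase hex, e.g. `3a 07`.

bd

bank:1 = 1 → 0x1 << 0 → word 0x01
tag:5 = 30 → 0x1e << 1 → word 0x3d
opcode:2 = 2 → 0x2 << 6 → word 0xbd
word = 0xbd → little-endian bytes:
  [0]=0xbd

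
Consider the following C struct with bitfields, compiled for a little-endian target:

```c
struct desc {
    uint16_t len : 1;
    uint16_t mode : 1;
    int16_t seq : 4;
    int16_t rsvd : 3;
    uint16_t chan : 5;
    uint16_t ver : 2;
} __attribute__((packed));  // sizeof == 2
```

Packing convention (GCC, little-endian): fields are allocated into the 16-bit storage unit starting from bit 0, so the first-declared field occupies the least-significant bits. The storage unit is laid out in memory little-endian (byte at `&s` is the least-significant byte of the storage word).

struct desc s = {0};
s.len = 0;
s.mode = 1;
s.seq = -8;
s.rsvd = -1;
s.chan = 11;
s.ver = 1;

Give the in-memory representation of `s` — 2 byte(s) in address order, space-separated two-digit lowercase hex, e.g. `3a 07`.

e2 57

[0+:1] len=0 & 0x1 = 0x0; word=0x0000
[1+:1] mode=1 & 0x1 = 0x1; word=0x0002
[2+:4] seq=-8 & 0xf = 0x8; word=0x0022
[6+:3] rsvd=-1 & 0x7 = 0x7; word=0x01e2
[9+:5] chan=11 & 0x1f = 0xb; word=0x17e2
[14+:2] ver=1 & 0x3 = 0x1; word=0x57e2
word = 0x57e2 → little-endian bytes:
  [0]=0xe2  [1]=0x57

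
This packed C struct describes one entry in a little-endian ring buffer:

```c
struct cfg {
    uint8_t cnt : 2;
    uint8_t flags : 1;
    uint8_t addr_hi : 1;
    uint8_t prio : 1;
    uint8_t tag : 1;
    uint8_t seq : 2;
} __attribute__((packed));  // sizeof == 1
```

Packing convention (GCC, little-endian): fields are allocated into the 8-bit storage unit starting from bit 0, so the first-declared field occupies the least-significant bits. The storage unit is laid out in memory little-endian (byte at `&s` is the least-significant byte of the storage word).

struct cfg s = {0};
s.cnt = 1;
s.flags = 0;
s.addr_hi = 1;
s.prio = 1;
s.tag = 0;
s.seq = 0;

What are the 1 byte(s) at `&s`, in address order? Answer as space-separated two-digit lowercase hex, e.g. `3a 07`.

cnt:2 = 1 → 0x1 << 0 → word 0x01
flags:1 = 0 → 0x0 << 2 → word 0x01
addr_hi:1 = 1 → 0x1 << 3 → word 0x09
prio:1 = 1 → 0x1 << 4 → word 0x19
tag:1 = 0 → 0x0 << 5 → word 0x19
seq:2 = 0 → 0x0 << 6 → word 0x19
word = 0x19 → little-endian bytes:
  [0]=0x19

19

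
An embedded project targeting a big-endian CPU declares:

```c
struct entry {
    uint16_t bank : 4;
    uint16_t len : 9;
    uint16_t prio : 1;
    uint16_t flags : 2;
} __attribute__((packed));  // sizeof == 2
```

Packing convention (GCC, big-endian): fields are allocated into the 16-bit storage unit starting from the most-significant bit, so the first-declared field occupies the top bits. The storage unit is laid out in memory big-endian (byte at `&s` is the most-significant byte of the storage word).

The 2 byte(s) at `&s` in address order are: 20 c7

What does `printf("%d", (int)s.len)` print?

24

[0]=0x20 [1]=0xc7 (big-endian) → word 0x20c7
bank [12+:4] = (word>>12) & 0xf = 2
len [3+:9] = (word>>3) & 0x1ff = 24  ←
prio [2+:1] = (word>>2) & 0x1 = 1
flags [0+:2] = (word>>0) & 0x3 = 3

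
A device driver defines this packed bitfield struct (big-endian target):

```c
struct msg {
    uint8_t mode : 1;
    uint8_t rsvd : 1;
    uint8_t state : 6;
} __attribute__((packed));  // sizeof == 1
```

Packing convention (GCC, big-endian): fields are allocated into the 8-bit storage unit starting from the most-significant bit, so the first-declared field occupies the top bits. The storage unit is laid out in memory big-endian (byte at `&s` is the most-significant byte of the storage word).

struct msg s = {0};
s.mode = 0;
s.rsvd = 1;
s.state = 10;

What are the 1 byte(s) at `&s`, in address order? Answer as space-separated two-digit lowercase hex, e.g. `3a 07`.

[7+:1] mode=0 & 0x1 = 0x0; word=0x00
[6+:1] rsvd=1 & 0x1 = 0x1; word=0x40
[0+:6] state=10 & 0x3f = 0xa; word=0x4a
word = 0x4a → big-endian bytes:
  [0]=0x4a

4a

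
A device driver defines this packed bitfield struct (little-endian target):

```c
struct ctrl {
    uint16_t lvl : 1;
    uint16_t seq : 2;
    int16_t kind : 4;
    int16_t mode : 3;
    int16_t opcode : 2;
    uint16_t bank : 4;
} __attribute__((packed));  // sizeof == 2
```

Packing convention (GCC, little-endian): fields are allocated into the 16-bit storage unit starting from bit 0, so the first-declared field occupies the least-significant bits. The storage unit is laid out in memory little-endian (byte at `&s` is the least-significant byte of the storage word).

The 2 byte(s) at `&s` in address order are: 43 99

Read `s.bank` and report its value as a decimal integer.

9

[0]=0x43 [1]=0x99 (little-endian) → word 0x9943
lvl [0+:1] = (word>>0) & 0x1 = 1
seq [1+:2] = (word>>1) & 0x3 = 1
kind [3+:4] = (word>>3) & 0xf = 8
mode [7+:3] = (word>>7) & 0x7 = 2
opcode [10+:2] = (word>>10) & 0x3 = 2
bank [12+:4] = (word>>12) & 0xf = 9  ←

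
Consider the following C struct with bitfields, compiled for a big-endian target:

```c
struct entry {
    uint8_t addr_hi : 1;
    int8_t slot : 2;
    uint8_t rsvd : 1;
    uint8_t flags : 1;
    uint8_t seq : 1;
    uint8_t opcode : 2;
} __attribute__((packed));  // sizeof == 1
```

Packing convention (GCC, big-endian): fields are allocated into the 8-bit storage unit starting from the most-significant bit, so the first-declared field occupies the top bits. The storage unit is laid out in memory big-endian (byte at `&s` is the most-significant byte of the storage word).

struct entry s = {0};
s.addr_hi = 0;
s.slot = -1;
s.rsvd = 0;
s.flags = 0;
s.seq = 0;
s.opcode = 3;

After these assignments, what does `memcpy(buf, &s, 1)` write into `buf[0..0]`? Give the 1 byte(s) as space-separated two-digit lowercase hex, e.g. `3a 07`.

addr_hi:1 = 0 → 0x0 << 7 → word 0x00
slot:2 = -1 → 0x3 << 5 → word 0x60
rsvd:1 = 0 → 0x0 << 4 → word 0x60
flags:1 = 0 → 0x0 << 3 → word 0x60
seq:1 = 0 → 0x0 << 2 → word 0x60
opcode:2 = 3 → 0x3 << 0 → word 0x63
word = 0x63 → big-endian bytes:
  [0]=0x63

63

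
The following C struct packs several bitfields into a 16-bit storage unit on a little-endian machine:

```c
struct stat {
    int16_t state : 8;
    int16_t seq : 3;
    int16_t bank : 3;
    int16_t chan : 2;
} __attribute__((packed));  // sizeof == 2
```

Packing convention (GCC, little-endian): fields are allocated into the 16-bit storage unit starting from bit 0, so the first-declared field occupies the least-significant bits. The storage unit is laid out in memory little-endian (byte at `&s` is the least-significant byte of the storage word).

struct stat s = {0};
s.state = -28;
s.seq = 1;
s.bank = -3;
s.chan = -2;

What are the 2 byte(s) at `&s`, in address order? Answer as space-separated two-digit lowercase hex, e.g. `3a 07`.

[0+:8] state=-28 & 0xff = 0xe4; word=0x00e4
[8+:3] seq=1 & 0x7 = 0x1; word=0x01e4
[11+:3] bank=-3 & 0x7 = 0x5; word=0x29e4
[14+:2] chan=-2 & 0x3 = 0x2; word=0xa9e4
word = 0xa9e4 → little-endian bytes:
  [0]=0xe4  [1]=0xa9

e4 a9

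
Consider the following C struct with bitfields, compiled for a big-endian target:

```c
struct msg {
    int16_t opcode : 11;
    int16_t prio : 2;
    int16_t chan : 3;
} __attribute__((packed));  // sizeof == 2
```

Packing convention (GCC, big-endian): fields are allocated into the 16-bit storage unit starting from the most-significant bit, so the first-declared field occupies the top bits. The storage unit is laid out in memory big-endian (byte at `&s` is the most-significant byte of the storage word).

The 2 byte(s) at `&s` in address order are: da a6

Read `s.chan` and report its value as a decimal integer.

-2

[0]=0xda [1]=0xa6 (big-endian) → word 0xdaa6
opcode:11 @ bit 5 → (0xdaa6>>5)&0x7ff = 0x6d5
prio:2 @ bit 3 → (0xdaa6>>3)&0x3 = 0x0
chan:3 @ bit 0 → (0xdaa6>>0)&0x7 = 0x6  ←
chan signed 3b, MSB=1: 6 - 8 = -2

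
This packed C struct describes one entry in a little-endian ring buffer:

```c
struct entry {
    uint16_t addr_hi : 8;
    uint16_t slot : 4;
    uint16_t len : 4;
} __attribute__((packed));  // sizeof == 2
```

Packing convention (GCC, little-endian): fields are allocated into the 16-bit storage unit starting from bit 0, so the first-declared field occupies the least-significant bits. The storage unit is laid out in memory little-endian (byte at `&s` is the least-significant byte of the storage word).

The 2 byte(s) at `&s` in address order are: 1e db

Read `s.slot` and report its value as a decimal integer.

11

[0]=0x1e [1]=0xdb (little-endian) → word 0xdb1e
addr_hi [0+:8] = (word>>0) & 0xff = 30
slot [8+:4] = (word>>8) & 0xf = 11  ←
len [12+:4] = (word>>12) & 0xf = 13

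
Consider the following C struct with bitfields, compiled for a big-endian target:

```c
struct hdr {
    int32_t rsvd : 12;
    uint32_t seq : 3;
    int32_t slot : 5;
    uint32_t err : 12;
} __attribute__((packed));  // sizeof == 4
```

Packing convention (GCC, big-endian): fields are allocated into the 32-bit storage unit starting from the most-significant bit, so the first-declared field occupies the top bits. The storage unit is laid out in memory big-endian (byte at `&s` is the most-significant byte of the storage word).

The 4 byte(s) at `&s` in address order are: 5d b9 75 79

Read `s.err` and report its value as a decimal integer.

1401

[0]=0x5d [1]=0xb9 [2]=0x75 [3]=0x79 (big-endian) → word 0x5db97579
rsvd:12 @ bit 20 → (0x5db97579>>20)&0xfff = 0x5db
seq:3 @ bit 17 → (0x5db97579>>17)&0x7 = 0x4
slot:5 @ bit 12 → (0x5db97579>>12)&0x1f = 0x17
err:12 @ bit 0 → (0x5db97579>>0)&0xfff = 0x579  ←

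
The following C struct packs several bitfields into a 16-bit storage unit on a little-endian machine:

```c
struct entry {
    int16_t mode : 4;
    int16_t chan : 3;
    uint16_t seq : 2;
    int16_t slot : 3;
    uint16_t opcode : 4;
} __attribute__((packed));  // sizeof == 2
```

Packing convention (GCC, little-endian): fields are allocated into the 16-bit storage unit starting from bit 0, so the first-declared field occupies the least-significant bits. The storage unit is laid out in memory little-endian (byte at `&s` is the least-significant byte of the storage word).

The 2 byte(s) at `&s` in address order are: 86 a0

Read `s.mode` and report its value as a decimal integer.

[0]=0x86 [1]=0xa0 (little-endian) → word 0xa086
mode [0+:4] = (word>>0) & 0xf = 6  ←
chan [4+:3] = (word>>4) & 0x7 = 0
seq [7+:2] = (word>>7) & 0x3 = 1
slot [9+:3] = (word>>9) & 0x7 = 0
opcode [12+:4] = (word>>12) & 0xf = 10
mode signed 4b, MSB=0: value = 6

6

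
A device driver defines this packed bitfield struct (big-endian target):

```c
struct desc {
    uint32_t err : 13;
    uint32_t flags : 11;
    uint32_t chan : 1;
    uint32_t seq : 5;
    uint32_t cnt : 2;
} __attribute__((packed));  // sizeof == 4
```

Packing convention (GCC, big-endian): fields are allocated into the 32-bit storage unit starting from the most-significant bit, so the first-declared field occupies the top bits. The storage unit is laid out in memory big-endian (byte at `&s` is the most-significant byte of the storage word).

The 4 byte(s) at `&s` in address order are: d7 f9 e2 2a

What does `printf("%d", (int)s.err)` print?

6911

[0]=0xd7 [1]=0xf9 [2]=0xe2 [3]=0x2a (big-endian) → word 0xd7f9e22a
err:13 @ bit 19 → (0xd7f9e22a>>19)&0x1fff = 0x1aff  ←
flags:11 @ bit 8 → (0xd7f9e22a>>8)&0x7ff = 0x1e2
chan:1 @ bit 7 → (0xd7f9e22a>>7)&0x1 = 0x0
seq:5 @ bit 2 → (0xd7f9e22a>>2)&0x1f = 0xa
cnt:2 @ bit 0 → (0xd7f9e22a>>0)&0x3 = 0x2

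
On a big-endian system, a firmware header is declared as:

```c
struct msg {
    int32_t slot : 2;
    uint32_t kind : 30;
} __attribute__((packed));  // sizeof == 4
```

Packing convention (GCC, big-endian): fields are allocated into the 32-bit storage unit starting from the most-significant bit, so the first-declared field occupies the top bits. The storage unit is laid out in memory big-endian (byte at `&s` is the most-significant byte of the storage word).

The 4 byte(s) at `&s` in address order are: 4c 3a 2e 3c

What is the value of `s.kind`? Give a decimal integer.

205139516

[0]=0x4c [1]=0x3a [2]=0x2e [3]=0x3c (big-endian) → word 0x4c3a2e3c
slot:2 @ bit 30 → (0x4c3a2e3c>>30)&0x3 = 0x1
kind:30 @ bit 0 → (0x4c3a2e3c>>0)&0x3fffffff = 0xc3a2e3c  ←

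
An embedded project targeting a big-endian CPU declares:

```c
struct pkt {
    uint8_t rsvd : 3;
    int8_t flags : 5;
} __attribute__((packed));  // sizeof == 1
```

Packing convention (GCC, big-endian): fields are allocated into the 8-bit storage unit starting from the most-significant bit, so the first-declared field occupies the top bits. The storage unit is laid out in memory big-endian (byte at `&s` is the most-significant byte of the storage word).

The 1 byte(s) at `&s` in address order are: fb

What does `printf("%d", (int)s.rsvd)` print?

[0]=0xfb (big-endian) → word 0xfb
rsvd:3 @ bit 5 → (0xfb>>5)&0x7 = 0x7  ←
flags:5 @ bit 0 → (0xfb>>0)&0x1f = 0x1b

7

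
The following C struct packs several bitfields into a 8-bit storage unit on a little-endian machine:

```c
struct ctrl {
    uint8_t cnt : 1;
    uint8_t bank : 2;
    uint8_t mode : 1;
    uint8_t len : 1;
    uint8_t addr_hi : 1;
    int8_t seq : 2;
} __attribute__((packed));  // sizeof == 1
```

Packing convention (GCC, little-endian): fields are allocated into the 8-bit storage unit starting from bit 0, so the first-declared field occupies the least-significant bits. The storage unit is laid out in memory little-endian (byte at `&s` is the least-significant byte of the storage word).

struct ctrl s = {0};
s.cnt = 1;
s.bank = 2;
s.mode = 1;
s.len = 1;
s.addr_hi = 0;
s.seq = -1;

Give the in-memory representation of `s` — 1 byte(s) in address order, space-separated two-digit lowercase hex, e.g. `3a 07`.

[0+:1] cnt=1 & 0x1 = 0x1; word=0x01
[1+:2] bank=2 & 0x3 = 0x2; word=0x05
[3+:1] mode=1 & 0x1 = 0x1; word=0x0d
[4+:1] len=1 & 0x1 = 0x1; word=0x1d
[5+:1] addr_hi=0 & 0x1 = 0x0; word=0x1d
[6+:2] seq=-1 & 0x3 = 0x3; word=0xdd
word = 0xdd → little-endian bytes:
  [0]=0xdd

dd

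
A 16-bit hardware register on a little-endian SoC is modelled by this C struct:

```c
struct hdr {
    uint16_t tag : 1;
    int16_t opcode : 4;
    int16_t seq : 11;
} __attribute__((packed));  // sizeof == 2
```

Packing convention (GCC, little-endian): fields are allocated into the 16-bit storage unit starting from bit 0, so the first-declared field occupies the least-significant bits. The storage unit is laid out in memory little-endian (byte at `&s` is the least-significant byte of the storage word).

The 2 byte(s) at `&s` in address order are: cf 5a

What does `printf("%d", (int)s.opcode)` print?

[0]=0xcf [1]=0x5a (little-endian) → word 0x5acf
tag:1 @ bit 0 → (0x5acf>>0)&0x1 = 0x1
opcode:4 @ bit 1 → (0x5acf>>1)&0xf = 0x7  ←
seq:11 @ bit 5 → (0x5acf>>5)&0x7ff = 0x2d6
opcode signed 4b, MSB=0: value = 7

7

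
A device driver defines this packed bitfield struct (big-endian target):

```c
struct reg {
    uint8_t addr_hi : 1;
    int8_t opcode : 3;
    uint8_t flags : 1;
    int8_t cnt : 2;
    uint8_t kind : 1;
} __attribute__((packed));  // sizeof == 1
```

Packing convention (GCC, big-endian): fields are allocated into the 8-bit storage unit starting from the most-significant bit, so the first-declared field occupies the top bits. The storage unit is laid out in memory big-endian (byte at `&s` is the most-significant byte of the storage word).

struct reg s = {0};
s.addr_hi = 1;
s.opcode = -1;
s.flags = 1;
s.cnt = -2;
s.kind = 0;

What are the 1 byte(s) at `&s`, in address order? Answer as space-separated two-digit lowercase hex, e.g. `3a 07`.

fc

addr_hi (1b) val=1 bits=0x1 at bit 7: 0x80
opcode (3b) val=-1 bits=0x7 at bit 4: 0xf0
flags (1b) val=1 bits=0x1 at bit 3: 0xf8
cnt (2b) val=-2 bits=0x2 at bit 1: 0xfc
kind (1b) val=0 bits=0x0 at bit 0: 0xfc
word = 0xfc → big-endian bytes:
  [0]=0xfc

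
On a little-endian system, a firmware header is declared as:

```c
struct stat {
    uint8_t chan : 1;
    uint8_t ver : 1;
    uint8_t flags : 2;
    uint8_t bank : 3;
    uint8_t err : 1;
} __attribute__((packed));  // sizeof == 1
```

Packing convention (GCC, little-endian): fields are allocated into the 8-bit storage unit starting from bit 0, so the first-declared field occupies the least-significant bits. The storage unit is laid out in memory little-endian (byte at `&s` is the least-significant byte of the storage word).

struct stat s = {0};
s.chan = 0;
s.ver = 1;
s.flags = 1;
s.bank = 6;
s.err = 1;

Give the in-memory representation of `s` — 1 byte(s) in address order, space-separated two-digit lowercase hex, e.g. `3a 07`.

chan:1 = 0 → 0x0 << 0 → word 0x00
ver:1 = 1 → 0x1 << 1 → word 0x02
flags:2 = 1 → 0x1 << 2 → word 0x06
bank:3 = 6 → 0x6 << 4 → word 0x66
err:1 = 1 → 0x1 << 7 → word 0xe6
word = 0xe6 → little-endian bytes:
  [0]=0xe6

e6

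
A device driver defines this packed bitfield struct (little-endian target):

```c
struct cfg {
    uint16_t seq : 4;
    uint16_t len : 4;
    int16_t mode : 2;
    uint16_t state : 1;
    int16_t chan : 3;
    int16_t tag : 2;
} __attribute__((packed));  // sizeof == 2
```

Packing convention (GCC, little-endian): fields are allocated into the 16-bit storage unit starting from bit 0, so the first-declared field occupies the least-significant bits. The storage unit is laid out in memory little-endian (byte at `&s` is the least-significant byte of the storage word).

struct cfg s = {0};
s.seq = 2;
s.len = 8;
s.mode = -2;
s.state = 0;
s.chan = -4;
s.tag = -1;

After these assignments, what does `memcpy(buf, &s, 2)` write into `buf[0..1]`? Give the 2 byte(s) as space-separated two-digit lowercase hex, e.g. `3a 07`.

[0+:4] seq=2 & 0xf = 0x2; word=0x0002
[4+:4] len=8 & 0xf = 0x8; word=0x0082
[8+:2] mode=-2 & 0x3 = 0x2; word=0x0282
[10+:1] state=0 & 0x1 = 0x0; word=0x0282
[11+:3] chan=-4 & 0x7 = 0x4; word=0x2282
[14+:2] tag=-1 & 0x3 = 0x3; word=0xe282
word = 0xe282 → little-endian bytes:
  [0]=0x82  [1]=0xe2

82 e2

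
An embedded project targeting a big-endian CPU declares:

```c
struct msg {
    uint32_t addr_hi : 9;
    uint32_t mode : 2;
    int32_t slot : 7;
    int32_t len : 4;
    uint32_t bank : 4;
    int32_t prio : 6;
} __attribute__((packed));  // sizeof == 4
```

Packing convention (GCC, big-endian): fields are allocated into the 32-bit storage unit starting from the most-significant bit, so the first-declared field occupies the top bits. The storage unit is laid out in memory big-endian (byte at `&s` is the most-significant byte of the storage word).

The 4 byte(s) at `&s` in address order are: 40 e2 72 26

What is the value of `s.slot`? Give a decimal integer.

[0]=0x40 [1]=0xe2 [2]=0x72 [3]=0x26 (big-endian) → word 0x40e27226
addr_hi [23+:9] = (word>>23) & 0x1ff = 129
mode [21+:2] = (word>>21) & 0x3 = 3
slot [14+:7] = (word>>14) & 0x7f = 9  ←
len [10+:4] = (word>>10) & 0xf = 12
bank [6+:4] = (word>>6) & 0xf = 8
prio [0+:6] = (word>>0) & 0x3f = 38
slot signed 7b, MSB=0: value = 9

9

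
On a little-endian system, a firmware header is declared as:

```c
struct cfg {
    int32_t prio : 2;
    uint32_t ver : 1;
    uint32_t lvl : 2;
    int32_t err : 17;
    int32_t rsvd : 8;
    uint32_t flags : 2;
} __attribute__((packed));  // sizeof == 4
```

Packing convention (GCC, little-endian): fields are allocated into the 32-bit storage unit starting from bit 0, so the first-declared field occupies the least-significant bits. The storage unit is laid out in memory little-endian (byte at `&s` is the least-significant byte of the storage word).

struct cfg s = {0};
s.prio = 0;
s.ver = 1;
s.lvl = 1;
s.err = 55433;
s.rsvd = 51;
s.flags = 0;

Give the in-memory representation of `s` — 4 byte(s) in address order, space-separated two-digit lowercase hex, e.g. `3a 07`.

prio:2 = 0 → 0x0 << 0 → word 0x00000000
ver:1 = 1 → 0x1 << 2 → word 0x00000004
lvl:2 = 1 → 0x1 << 3 → word 0x0000000c
err:17 = 55433 → 0xd889 << 5 → word 0x001b112c
rsvd:8 = 51 → 0x33 << 22 → word 0x0cdb112c
flags:2 = 0 → 0x0 << 30 → word 0x0cdb112c
word = 0x0cdb112c → little-endian bytes:
  [0]=0x2c  [1]=0x11  [2]=0xdb  [3]=0x0c

2c 11 db 0c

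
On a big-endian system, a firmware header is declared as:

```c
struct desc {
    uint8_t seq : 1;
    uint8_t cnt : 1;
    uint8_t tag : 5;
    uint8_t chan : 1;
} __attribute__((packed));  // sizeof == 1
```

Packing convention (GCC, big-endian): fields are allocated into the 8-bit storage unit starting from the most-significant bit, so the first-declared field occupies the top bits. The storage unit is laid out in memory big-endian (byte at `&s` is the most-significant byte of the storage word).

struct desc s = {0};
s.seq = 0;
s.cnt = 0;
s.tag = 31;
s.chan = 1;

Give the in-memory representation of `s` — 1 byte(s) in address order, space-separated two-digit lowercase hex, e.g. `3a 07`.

[7+:1] seq=0 & 0x1 = 0x0; word=0x00
[6+:1] cnt=0 & 0x1 = 0x0; word=0x00
[1+:5] tag=31 & 0x1f = 0x1f; word=0x3e
[0+:1] chan=1 & 0x1 = 0x1; word=0x3f
word = 0x3f → big-endian bytes:
  [0]=0x3f

3f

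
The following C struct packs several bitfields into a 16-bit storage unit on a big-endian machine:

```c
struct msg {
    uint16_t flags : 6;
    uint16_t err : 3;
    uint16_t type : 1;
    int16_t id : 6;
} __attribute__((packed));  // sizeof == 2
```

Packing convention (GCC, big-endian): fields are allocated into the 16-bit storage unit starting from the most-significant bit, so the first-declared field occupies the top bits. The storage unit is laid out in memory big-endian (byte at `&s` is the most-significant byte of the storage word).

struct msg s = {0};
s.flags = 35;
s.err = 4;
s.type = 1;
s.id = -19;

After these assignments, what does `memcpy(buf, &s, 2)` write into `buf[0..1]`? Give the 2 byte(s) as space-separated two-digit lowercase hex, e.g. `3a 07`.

[10+:6] flags=35 & 0x3f = 0x23; word=0x8c00
[7+:3] err=4 & 0x7 = 0x4; word=0x8e00
[6+:1] type=1 & 0x1 = 0x1; word=0x8e40
[0+:6] id=-19 & 0x3f = 0x2d; word=0x8e6d
word = 0x8e6d → big-endian bytes:
  [0]=0x8e  [1]=0x6d

8e 6d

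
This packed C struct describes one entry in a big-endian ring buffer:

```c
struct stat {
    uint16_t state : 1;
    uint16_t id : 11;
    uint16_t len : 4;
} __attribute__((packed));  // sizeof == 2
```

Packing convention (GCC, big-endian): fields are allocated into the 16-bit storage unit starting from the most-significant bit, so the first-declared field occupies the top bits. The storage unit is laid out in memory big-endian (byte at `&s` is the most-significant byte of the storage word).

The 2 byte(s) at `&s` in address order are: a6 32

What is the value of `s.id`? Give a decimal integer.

611

[0]=0xa6 [1]=0x32 (big-endian) → word 0xa632
state [15+:1] = (word>>15) & 0x1 = 1
id [4+:11] = (word>>4) & 0x7ff = 611  ←
len [0+:4] = (word>>0) & 0xf = 2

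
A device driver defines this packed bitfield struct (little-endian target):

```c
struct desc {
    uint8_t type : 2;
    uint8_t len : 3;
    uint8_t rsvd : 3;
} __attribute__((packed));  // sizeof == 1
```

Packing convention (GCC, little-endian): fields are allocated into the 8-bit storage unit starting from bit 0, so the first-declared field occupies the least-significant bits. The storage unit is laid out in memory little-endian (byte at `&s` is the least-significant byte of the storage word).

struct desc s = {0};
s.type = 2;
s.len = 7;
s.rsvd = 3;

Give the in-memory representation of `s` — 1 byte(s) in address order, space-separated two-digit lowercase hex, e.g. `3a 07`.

[0+:2] type=2 & 0x3 = 0x2; word=0x02
[2+:3] len=7 & 0x7 = 0x7; word=0x1e
[5+:3] rsvd=3 & 0x7 = 0x3; word=0x7e
word = 0x7e → little-endian bytes:
  [0]=0x7e

7e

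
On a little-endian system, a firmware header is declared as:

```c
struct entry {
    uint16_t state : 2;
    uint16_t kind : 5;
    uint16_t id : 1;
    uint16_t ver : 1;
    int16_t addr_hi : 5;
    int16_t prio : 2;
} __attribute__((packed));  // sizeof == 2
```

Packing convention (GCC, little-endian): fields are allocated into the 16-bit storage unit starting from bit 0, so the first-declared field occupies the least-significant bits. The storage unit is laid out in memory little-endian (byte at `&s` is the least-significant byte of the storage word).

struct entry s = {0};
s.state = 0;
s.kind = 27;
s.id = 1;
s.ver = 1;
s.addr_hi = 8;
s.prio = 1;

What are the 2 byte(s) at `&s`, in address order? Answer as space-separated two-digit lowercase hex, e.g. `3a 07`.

ec 51

[0+:2] state=0 & 0x3 = 0x0; word=0x0000
[2+:5] kind=27 & 0x1f = 0x1b; word=0x006c
[7+:1] id=1 & 0x1 = 0x1; word=0x00ec
[8+:1] ver=1 & 0x1 = 0x1; word=0x01ec
[9+:5] addr_hi=8 & 0x1f = 0x8; word=0x11ec
[14+:2] prio=1 & 0x3 = 0x1; word=0x51ec
word = 0x51ec → little-endian bytes:
  [0]=0xec  [1]=0x51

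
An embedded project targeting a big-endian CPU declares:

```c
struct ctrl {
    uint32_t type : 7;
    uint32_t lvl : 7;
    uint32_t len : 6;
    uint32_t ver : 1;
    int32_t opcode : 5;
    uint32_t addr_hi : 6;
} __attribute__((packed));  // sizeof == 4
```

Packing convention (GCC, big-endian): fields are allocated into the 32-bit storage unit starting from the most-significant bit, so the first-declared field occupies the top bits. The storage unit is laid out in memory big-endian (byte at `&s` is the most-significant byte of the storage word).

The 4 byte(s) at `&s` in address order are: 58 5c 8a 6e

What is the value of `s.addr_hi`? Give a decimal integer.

[0]=0x58 [1]=0x5c [2]=0x8a [3]=0x6e (big-endian) → word 0x585c8a6e
type [25+:7] = (word>>25) & 0x7f = 44
lvl [18+:7] = (word>>18) & 0x7f = 23
len [12+:6] = (word>>12) & 0x3f = 8
ver [11+:1] = (word>>11) & 0x1 = 1
opcode [6+:5] = (word>>6) & 0x1f = 9
addr_hi [0+:6] = (word>>0) & 0x3f = 46  ←

46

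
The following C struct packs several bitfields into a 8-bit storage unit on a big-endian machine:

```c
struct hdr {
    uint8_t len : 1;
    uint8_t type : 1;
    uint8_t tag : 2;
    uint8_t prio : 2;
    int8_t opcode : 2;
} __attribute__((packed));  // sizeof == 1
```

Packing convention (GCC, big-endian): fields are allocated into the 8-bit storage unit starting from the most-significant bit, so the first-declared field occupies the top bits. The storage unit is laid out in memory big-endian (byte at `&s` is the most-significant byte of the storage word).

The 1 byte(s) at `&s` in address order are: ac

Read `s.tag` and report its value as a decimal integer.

2

[0]=0xac (big-endian) → word 0xac
len [7+:1] = (word>>7) & 0x1 = 1
type [6+:1] = (word>>6) & 0x1 = 0
tag [4+:2] = (word>>4) & 0x3 = 2  ←
prio [2+:2] = (word>>2) & 0x3 = 3
opcode [0+:2] = (word>>0) & 0x3 = 0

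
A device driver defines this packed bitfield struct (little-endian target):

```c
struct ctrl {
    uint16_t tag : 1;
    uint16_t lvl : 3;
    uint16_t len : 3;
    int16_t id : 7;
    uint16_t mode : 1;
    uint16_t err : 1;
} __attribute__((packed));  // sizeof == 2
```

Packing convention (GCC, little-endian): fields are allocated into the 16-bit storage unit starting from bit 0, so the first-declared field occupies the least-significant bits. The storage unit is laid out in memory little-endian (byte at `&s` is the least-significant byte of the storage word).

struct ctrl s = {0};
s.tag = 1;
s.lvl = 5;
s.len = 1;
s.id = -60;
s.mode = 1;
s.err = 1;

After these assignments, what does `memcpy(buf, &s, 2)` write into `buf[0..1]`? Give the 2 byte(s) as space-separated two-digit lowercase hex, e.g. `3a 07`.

1b e2

[0+:1] tag=1 & 0x1 = 0x1; word=0x0001
[1+:3] lvl=5 & 0x7 = 0x5; word=0x000b
[4+:3] len=1 & 0x7 = 0x1; word=0x001b
[7+:7] id=-60 & 0x7f = 0x44; word=0x221b
[14+:1] mode=1 & 0x1 = 0x1; word=0x621b
[15+:1] err=1 & 0x1 = 0x1; word=0xe21b
word = 0xe21b → little-endian bytes:
  [0]=0x1b  [1]=0xe2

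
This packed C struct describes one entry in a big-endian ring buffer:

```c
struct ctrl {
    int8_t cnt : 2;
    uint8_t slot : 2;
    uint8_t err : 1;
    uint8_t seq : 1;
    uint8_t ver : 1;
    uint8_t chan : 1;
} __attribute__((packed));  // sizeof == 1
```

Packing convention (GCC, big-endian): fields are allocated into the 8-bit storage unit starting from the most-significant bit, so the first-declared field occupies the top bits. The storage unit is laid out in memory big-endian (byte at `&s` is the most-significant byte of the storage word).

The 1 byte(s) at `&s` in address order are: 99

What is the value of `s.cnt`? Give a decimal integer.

[0]=0x99 (big-endian) → word 0x99
cnt [6+:2] = (word>>6) & 0x3 = 2  ←
slot [4+:2] = (word>>4) & 0x3 = 1
err [3+:1] = (word>>3) & 0x1 = 1
seq [2+:1] = (word>>2) & 0x1 = 0
ver [1+:1] = (word>>1) & 0x1 = 0
chan [0+:1] = (word>>0) & 0x1 = 1
cnt signed 2b, MSB=1: 2 - 4 = -2

-2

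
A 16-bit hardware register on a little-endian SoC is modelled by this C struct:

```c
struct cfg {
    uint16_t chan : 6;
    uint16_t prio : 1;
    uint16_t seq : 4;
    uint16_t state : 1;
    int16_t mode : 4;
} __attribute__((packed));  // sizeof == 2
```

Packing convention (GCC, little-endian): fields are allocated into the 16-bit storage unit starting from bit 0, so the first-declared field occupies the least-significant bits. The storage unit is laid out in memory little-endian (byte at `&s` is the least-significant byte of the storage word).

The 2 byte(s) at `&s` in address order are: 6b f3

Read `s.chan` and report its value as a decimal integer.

[0]=0x6b [1]=0xf3 (little-endian) → word 0xf36b
chan [0+:6] = (word>>0) & 0x3f = 43  ←
prio [6+:1] = (word>>6) & 0x1 = 1
seq [7+:4] = (word>>7) & 0xf = 6
state [11+:1] = (word>>11) & 0x1 = 0
mode [12+:4] = (word>>12) & 0xf = 15

43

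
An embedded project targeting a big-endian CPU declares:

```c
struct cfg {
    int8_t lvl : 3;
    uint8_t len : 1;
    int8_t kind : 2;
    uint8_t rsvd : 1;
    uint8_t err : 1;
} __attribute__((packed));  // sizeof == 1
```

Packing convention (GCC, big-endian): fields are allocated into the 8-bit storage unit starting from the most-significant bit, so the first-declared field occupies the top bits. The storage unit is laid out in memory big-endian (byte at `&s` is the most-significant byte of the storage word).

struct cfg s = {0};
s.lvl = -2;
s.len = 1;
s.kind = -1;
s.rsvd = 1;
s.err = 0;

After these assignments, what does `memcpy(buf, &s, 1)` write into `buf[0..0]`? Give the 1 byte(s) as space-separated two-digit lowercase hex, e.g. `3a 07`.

de

lvl (3b) val=-2 bits=0x6 at bit 5: 0xc0
len (1b) val=1 bits=0x1 at bit 4: 0xd0
kind (2b) val=-1 bits=0x3 at bit 2: 0xdc
rsvd (1b) val=1 bits=0x1 at bit 1: 0xde
err (1b) val=0 bits=0x0 at bit 0: 0xde
word = 0xde → big-endian bytes:
  [0]=0xde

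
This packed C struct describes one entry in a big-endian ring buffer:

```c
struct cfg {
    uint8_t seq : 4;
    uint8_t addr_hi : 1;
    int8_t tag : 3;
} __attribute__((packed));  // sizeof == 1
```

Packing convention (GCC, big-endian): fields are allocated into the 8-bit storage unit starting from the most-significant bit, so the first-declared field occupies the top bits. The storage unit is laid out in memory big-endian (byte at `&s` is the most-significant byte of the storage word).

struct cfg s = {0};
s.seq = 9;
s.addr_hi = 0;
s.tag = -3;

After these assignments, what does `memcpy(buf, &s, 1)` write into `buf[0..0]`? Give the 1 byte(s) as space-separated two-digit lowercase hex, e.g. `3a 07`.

seq:4 = 9 → 0x9 << 4 → word 0x90
addr_hi:1 = 0 → 0x0 << 3 → word 0x90
tag:3 = -3 → 0x5 << 0 → word 0x95
word = 0x95 → big-endian bytes:
  [0]=0x95

95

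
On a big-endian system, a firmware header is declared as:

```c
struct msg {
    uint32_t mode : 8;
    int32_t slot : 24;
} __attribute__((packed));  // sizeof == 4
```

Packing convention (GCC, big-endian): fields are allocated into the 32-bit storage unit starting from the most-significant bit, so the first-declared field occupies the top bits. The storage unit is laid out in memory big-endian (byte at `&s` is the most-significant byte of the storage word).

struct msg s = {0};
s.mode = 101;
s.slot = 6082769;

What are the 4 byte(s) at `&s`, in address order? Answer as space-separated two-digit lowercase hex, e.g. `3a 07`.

mode (8b) val=101 bits=0x65 at bit 24: 0x65000000
slot (24b) val=6082769 bits=0x5cd0d1 at bit 0: 0x655cd0d1
word = 0x655cd0d1 → big-endian bytes:
  [0]=0x65  [1]=0x5c  [2]=0xd0  [3]=0xd1

65 5c d0 d1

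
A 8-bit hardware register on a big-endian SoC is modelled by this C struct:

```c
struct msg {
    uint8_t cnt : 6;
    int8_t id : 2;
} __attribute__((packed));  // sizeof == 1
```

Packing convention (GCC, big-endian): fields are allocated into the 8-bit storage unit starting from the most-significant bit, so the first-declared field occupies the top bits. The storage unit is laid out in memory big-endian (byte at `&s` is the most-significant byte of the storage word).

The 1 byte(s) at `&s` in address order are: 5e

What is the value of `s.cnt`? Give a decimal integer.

[0]=0x5e (big-endian) → word 0x5e
cnt [2+:6] = (word>>2) & 0x3f = 23  ←
id [0+:2] = (word>>0) & 0x3 = 2

23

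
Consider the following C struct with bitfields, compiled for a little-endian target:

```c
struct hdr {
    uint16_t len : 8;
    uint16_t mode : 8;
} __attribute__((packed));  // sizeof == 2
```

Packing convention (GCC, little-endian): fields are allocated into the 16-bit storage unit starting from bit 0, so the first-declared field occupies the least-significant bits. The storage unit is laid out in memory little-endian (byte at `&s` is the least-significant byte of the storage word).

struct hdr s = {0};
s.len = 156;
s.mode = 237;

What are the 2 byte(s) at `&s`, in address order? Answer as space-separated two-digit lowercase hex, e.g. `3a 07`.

9c ed

len:8 = 156 → 0x9c << 0 → word 0x009c
mode:8 = 237 → 0xed << 8 → word 0xed9c
word = 0xed9c → little-endian bytes:
  [0]=0x9c  [1]=0xed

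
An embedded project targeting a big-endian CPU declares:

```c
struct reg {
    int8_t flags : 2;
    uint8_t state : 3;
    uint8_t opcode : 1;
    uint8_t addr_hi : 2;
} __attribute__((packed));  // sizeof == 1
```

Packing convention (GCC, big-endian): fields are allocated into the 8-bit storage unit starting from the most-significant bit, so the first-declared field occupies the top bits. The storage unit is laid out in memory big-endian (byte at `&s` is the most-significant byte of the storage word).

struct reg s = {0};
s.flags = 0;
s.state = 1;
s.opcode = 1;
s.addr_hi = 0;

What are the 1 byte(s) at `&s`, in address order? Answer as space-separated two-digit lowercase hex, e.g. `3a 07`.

flags (2b) val=0 bits=0x0 at bit 6: 0x00
state (3b) val=1 bits=0x1 at bit 3: 0x08
opcode (1b) val=1 bits=0x1 at bit 2: 0x0c
addr_hi (2b) val=0 bits=0x0 at bit 0: 0x0c
word = 0x0c → big-endian bytes:
  [0]=0x0c

0c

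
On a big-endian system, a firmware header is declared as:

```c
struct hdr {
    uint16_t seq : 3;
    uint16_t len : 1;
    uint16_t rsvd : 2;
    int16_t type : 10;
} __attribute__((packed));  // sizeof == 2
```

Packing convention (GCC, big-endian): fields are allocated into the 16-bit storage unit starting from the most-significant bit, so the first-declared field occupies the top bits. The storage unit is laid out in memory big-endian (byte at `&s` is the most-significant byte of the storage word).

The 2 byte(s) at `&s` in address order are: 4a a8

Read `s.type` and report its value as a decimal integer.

-344

[0]=0x4a [1]=0xa8 (big-endian) → word 0x4aa8
seq:3 @ bit 13 → (0x4aa8>>13)&0x7 = 0x2
len:1 @ bit 12 → (0x4aa8>>12)&0x1 = 0x0
rsvd:2 @ bit 10 → (0x4aa8>>10)&0x3 = 0x2
type:10 @ bit 0 → (0x4aa8>>0)&0x3ff = 0x2a8  ←
type signed 10b, MSB=1: 680 - 1024 = -344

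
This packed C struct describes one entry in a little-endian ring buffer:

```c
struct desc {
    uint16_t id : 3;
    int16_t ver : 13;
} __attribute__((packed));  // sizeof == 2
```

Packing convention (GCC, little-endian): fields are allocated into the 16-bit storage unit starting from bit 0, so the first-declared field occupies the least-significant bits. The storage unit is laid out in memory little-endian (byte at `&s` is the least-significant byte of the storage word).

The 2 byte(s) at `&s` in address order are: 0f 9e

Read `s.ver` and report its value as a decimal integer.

[0]=0x0f [1]=0x9e (little-endian) → word 0x9e0f
id:3 @ bit 0 → (0x9e0f>>0)&0x7 = 0x7
ver:13 @ bit 3 → (0x9e0f>>3)&0x1fff = 0x13c1  ←
ver signed 13b, MSB=1: 5057 - 8192 = -3135

-3135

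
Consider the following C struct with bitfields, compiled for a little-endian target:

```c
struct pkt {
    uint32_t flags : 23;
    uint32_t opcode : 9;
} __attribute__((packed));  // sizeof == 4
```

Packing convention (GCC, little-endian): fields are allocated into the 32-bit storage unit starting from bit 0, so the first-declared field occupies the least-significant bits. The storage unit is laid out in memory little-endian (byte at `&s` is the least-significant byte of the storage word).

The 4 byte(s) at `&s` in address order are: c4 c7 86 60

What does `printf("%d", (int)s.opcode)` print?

193

[0]=0xc4 [1]=0xc7 [2]=0x86 [3]=0x60 (little-endian) → word 0x6086c7c4
flags [0+:23] = (word>>0) & 0x7fffff = 444356
opcode [23+:9] = (word>>23) & 0x1ff = 193  ←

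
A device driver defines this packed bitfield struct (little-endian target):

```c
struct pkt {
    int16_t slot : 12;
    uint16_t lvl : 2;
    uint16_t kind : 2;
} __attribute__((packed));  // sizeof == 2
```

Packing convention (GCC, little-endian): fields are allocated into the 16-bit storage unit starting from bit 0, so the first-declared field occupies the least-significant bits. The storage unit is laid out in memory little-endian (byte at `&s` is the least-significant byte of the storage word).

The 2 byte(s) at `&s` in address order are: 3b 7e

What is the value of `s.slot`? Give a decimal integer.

-453

[0]=0x3b [1]=0x7e (little-endian) → word 0x7e3b
slot [0+:12] = (word>>0) & 0xfff = 3643  ←
lvl [12+:2] = (word>>12) & 0x3 = 3
kind [14+:2] = (word>>14) & 0x3 = 1
slot signed 12b, MSB=1: 3643 - 4096 = -453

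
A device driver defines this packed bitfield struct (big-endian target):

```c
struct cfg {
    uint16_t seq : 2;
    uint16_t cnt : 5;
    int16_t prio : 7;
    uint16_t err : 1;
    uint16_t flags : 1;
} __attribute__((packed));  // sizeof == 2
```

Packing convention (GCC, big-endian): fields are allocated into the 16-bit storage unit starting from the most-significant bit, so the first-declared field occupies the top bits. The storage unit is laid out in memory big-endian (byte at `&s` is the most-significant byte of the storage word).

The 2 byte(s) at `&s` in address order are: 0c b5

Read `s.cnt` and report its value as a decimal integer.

6

[0]=0x0c [1]=0xb5 (big-endian) → word 0x0cb5
seq:2 @ bit 14 → (0x0cb5>>14)&0x3 = 0x0
cnt:5 @ bit 9 → (0x0cb5>>9)&0x1f = 0x6  ←
prio:7 @ bit 2 → (0x0cb5>>2)&0x7f = 0x2d
err:1 @ bit 1 → (0x0cb5>>1)&0x1 = 0x0
flags:1 @ bit 0 → (0x0cb5>>0)&0x1 = 0x1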